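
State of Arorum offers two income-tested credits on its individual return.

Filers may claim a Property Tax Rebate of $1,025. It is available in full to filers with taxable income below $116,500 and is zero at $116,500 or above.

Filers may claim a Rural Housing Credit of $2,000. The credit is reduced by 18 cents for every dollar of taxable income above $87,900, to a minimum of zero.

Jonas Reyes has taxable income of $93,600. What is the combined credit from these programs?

$1,999

Property Tax Rebate: $93,600 is below the $116,500 cutoff, so the full $1,025 applies.
Rural Housing Credit: 18% of the $5,700 excess over $87,900 is $1,026; credit = $2,000 − $1,026 = $974.
Total: $1,025 + $974 = $1,999.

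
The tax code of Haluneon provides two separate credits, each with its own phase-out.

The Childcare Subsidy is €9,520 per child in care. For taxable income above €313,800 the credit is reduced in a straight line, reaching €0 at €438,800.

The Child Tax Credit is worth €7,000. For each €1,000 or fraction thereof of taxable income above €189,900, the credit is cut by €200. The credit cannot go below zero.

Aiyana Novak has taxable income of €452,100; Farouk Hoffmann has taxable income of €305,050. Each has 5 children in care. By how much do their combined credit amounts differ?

€47,600

Aiyana (€452,100): Childcare Subsidy: base = 5 × €9,520 = €47,600. €452,100 is at or above €438,800, so the credit is €0. Child Tax Credit: income exceeds €189,900 by €262,200 → 263 increments × €200 = €52,600 ≥ base, so the credit is €0. total €0 + €0 = €0
Farouk (€305,050): Childcare Subsidy: base = 5 × €9,520 = €47,600. €305,050 is at or below the €313,800 threshold, so the full €47,600 applies. Child Tax Credit: income exceeds €189,900 by €115,150 → 116 increments × €200 = €23,200 ≥ base, so the credit is €0. total €47,600 + €0 = €47,600
Difference: |€0 − €47,600| = €47,600.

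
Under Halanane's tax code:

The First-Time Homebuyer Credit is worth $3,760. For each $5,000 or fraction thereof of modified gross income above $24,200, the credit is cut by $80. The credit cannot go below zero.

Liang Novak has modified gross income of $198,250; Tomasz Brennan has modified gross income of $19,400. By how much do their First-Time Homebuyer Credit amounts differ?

Liang ($198,250): First-Time Homebuyer Credit: income exceeds $24,200 by $174,050, which is 35 full-or-partial $5,000 increments; reduction = 35 × $80 = $2,800, leaving $960.
Tomasz ($19,400): First-Time Homebuyer Credit: $19,400 is at or below the $24,200 threshold, so the full $3,760 applies.
Difference: |$960 − $3,760| = $2,800.

$2,800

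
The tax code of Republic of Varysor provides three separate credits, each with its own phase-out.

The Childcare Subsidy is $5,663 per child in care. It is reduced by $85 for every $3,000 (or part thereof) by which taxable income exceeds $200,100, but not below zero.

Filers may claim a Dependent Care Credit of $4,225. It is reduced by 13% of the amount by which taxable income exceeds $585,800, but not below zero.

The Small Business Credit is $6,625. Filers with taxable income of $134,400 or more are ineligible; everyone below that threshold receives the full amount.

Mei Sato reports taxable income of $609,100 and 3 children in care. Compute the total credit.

Childcare Subsidy: base = 3 × $5,663 = $16,989. income exceeds $200,100 by $409,000, which is 137 full-or-partial $3,000 increments; reduction = 137 × $85 = $11,645, leaving $5,344.
Dependent Care Credit: 13% of the $23,300 excess over $585,800 is $3,029; credit = $4,225 − $3,029 = $1,196.
Small Business Credit: $609,100 meets or exceeds the $134,400 cutoff, so the credit is $0.
Total: $5,344 + $1,196 + $0 = $6,540.

$6,540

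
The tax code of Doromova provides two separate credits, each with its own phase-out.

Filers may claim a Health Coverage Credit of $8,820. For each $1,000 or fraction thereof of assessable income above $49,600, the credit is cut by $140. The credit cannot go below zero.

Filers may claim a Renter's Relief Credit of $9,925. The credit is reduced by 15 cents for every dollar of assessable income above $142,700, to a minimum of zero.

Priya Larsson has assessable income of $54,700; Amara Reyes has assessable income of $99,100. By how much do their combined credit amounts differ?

$6,160

Priya ($54,700): Health Coverage Credit: income exceeds $49,600 by $5,100, which is 6 full-or-partial $1,000 increments; reduction = 6 × $140 = $840, leaving $7,980. Renter's Relief Credit: $54,700 is at or below the $142,700 threshold, so the full $9,925 applies. total $7,980 + $9,925 = $17,905
Amara ($99,100): Health Coverage Credit: income exceeds $49,600 by $49,500, which is 50 full-or-partial $1,000 increments; reduction = 50 × $140 = $7,000, leaving $1,820. Renter's Relief Credit: $99,100 is at or below the $142,700 threshold, so the full $9,925 applies. total $1,820 + $9,925 = $11,745
Difference: |$17,905 − $11,745| = $6,160.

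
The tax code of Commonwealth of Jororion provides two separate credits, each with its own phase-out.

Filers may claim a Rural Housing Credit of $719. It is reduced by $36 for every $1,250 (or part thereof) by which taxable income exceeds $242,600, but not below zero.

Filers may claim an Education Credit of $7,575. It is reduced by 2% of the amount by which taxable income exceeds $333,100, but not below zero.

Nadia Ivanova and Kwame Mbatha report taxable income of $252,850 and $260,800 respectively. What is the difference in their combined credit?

Nadia ($252,850): Rural Housing Credit: income exceeds $242,600 by $10,250, which is 9 full-or-partial $1,250 increments; reduction = 9 × $36 = $324, leaving $395. Education Credit: $252,850 is at or below the $333,100 threshold, so the full $7,575 applies. total $395 + $7,575 = $7,970
Kwame ($260,800): Rural Housing Credit: income exceeds $242,600 by $18,200, which is 15 full-or-partial $1,250 increments; reduction = 15 × $36 = $540, leaving $179. Education Credit: $260,800 is at or below the $333,100 threshold, so the full $7,575 applies. total $179 + $7,575 = $7,754
Difference: |$7,970 − $7,754| = $216.

$216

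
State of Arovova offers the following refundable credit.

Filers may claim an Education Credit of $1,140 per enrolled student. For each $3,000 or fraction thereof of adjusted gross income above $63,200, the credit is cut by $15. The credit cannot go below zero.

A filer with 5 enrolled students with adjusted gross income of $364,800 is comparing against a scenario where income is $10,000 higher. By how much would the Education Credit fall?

$45

At $364,800 — base = 5 × $1,140 = $5,700. income exceeds $63,200 by $301,600, which is 101 full-or-partial $3,000 increments; reduction = 101 × $15 = $1,515, leaving $4,185.
At $374,800 — base = 5 × $1,140 = $5,700. income exceeds $63,200 by $311,600, which is 104 full-or-partial $3,000 increments; reduction = 104 × $15 = $1,560, leaving $4,140.
Lost: $4,185 − $4,140 = $45.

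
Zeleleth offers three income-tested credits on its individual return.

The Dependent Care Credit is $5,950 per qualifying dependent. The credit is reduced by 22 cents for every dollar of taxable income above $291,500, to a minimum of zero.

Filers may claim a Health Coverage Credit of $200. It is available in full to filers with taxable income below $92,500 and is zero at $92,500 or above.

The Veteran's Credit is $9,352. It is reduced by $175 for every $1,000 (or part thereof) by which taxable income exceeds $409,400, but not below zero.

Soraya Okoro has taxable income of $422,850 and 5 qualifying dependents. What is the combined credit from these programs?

Dependent Care Credit: base = 5 × $5,950 = $29,750. 22% of the $131,350 excess over $291,500 is $28,897; credit = $29,750 − $28,897 = $853.
Health Coverage Credit: $422,850 meets or exceeds the $92,500 cutoff, so the credit is $0.
Veteran's Credit: income exceeds $409,400 by $13,450, which is 14 full-or-partial $1,000 increments; reduction = 14 × $175 = $2,450, leaving $6,902.
Total: $853 + $0 + $6,902 = $7,755.

$7,755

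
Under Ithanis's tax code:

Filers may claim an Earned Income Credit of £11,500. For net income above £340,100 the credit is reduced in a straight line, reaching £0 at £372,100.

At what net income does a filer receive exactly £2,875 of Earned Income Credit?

£364,100

£2,875 is 2,875/11,500 of the full £11,500, so 8,625/11,500 of the £32,000 range has been used: income = £340,100 + £32,000 × 8,625/11,500 = £364,100.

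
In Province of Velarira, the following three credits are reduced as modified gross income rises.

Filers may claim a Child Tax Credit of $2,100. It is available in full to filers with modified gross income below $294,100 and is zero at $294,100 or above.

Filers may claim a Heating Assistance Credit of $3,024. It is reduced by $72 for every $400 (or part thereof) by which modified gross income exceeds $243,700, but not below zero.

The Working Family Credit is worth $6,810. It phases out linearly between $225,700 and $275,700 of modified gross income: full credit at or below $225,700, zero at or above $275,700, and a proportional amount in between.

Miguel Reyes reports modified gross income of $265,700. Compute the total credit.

$3,462

Child Tax Credit: $265,700 is below the $294,100 cutoff, so the full $2,100 applies.
Heating Assistance Credit: income exceeds $243,700 by $22,000 → 55 increments × $72 = $3,960 ≥ base, so the credit is $0.
Working Family Credit: $265,700 is $40,000 into a $50,000 phase-out range, leaving 10,000/50,000 of the credit: $6,810 × 10,000/50,000 = $1,362.
Total: $2,100 + $0 + $1,362 = $3,462.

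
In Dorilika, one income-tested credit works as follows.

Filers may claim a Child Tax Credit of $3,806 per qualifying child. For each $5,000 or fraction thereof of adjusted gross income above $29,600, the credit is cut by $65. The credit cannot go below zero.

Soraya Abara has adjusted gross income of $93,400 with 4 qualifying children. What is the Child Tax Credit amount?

Child Tax Credit: base = 4 × $3,806 = $15,224. income exceeds $29,600 by $63,800, which is 13 full-or-partial $5,000 increments; reduction = 13 × $65 = $845, leaving $14,379.

$14,379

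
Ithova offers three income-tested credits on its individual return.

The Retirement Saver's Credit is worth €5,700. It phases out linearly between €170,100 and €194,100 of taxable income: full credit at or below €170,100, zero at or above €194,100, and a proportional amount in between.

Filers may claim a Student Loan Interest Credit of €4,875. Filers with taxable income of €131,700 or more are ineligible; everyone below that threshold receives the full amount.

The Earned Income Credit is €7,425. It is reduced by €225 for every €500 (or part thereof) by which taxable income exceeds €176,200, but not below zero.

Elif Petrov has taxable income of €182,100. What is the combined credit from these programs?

€7,575

Retirement Saver's Credit: €182,100 is €12,000 into a €24,000 phase-out range, leaving 12,000/24,000 of the credit: €5,700 × 12,000/24,000 = €2,850.
Student Loan Interest Credit: €182,100 meets or exceeds the €131,700 cutoff, so the credit is €0.
Earned Income Credit: income exceeds €176,200 by €5,900, which is 12 full-or-partial €500 increments; reduction = 12 × €225 = €2,700, leaving €4,725.
Total: €2,850 + €0 + €4,725 = €7,575.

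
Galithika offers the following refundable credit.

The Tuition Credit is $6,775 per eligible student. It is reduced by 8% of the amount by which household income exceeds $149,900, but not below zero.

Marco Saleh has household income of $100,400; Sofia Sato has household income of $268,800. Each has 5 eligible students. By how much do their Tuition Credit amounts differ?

Marco ($100,400): Tuition Credit: base = 5 × $6,775 = $33,875. $100,400 is at or below the $149,900 threshold, so the full $33,875 applies.
Sofia ($268,800): Tuition Credit: base = 5 × $6,775 = $33,875. 8% of the $118,900 excess over $149,900 is $9,512; credit = $33,875 − $9,512 = $24,363.
Difference: |$33,875 − $24,363| = $9,512.

$9,512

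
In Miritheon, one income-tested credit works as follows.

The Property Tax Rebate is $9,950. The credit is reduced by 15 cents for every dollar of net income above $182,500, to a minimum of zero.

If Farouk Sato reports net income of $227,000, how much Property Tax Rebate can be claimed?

$3,275

Property Tax Rebate: 15% of the $44,500 excess over $182,500 is $6,675; credit = $9,950 − $6,675 = $3,275.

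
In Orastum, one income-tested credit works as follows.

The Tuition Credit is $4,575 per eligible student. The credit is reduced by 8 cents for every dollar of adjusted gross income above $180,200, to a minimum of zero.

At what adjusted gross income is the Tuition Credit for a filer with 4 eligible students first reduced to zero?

$408,950

Full credit = 4 × $4,575 = $18,300.
The credit falls by 8% of each dollar above $180,200, so it reaches zero when the excess is $18,300 / 8% = $228,750: income = $180,200 + $228,750 = $408,950.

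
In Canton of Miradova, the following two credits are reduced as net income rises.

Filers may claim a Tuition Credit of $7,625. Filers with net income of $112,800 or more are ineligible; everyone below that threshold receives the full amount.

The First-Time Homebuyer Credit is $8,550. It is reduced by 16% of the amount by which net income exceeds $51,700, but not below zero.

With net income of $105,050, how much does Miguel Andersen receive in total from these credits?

$7,639

Tuition Credit: $105,050 is below the $112,800 cutoff, so the full $7,625 applies.
First-Time Homebuyer Credit: 16% of the $53,350 excess over $51,700 is $8,536; credit = $8,550 − $8,536 = $14.
Total: $7,625 + $14 = $7,639.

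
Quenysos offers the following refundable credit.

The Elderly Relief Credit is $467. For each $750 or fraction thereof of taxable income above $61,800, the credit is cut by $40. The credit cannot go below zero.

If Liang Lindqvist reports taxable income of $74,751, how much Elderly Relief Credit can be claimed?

$0

Elderly Relief Credit: income exceeds $61,800 by $12,951 → 18 increments × $40 = $720 ≥ base, so the credit is $0.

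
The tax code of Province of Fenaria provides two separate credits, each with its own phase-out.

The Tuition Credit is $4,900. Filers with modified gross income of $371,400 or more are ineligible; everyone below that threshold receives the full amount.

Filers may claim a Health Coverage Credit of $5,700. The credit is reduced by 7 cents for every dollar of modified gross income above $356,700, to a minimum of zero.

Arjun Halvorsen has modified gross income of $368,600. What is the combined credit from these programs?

$9,767

Tuition Credit: $368,600 is below the $371,400 cutoff, so the full $4,900 applies.
Health Coverage Credit: 7% of the $11,900 excess over $356,700 is $833; credit = $5,700 − $833 = $4,867.
Total: $4,900 + $4,867 = $9,767.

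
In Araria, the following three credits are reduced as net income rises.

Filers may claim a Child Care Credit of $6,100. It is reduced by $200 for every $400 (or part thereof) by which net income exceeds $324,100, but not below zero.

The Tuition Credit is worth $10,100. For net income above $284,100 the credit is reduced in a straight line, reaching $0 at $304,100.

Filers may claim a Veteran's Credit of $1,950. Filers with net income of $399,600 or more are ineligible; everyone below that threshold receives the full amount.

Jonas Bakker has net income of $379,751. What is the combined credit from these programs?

$1,950

Child Care Credit: income exceeds $324,100 by $55,651 → 140 increments × $200 = $28,000 ≥ base, so the credit is $0.
Tuition Credit: $379,751 is at or above $304,100, so the credit is $0.
Veteran's Credit: $379,751 is below the $399,600 cutoff, so the full $1,950 applies.
Total: $0 + $0 + $1,950 = $1,950.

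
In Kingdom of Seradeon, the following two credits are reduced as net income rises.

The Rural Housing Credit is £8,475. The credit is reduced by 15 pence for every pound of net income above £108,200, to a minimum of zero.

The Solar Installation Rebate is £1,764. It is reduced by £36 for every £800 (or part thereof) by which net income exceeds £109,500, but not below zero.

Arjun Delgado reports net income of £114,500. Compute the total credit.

£9,042

Rural Housing Credit: 15% of the £6,300 excess over £108,200 is £945; credit = £8,475 − £945 = £7,530.
Solar Installation Rebate: income exceeds £109,500 by £5,000, which is 7 full-or-partial £800 increments; reduction = 7 × £36 = £252, leaving £1,512.
Total: £7,530 + £1,512 = £9,042.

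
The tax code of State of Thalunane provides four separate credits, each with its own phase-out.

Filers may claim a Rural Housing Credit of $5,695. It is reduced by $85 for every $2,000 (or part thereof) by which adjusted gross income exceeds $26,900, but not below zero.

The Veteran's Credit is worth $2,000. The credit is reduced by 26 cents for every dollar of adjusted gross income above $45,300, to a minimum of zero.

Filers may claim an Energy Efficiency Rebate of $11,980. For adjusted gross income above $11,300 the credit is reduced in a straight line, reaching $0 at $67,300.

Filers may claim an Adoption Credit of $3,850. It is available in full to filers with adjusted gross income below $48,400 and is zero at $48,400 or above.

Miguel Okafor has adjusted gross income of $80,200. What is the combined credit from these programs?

$3,400

Rural Housing Credit: income exceeds $26,900 by $53,300, which is 27 full-or-partial $2,000 increments; reduction = 27 × $85 = $2,295, leaving $3,400.
Veteran's Credit: 26% of the $34,900 excess over $45,300 is $9,074 ≥ base, so the credit is $0.
Energy Efficiency Rebate: $80,200 is at or above $67,300, so the credit is $0.
Adoption Credit: $80,200 meets or exceeds the $48,400 cutoff, so the credit is $0.
Total: $3,400 + $0 + $0 + $0 = $3,400.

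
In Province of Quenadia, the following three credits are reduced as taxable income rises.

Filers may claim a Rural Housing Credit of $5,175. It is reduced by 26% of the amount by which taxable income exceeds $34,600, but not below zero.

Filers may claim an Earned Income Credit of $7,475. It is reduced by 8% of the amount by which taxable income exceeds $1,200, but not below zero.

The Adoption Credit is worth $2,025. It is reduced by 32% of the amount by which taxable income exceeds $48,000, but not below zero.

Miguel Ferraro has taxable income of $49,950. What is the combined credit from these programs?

Rural Housing Credit: 26% of the $15,350 excess over $34,600 is $3,991; credit = $5,175 − $3,991 = $1,184.
Earned Income Credit: 8% of the $48,750 excess over $1,200 is $3,900; credit = $7,475 − $3,900 = $3,575.
Adoption Credit: 32% of the $1,950 excess over $48,000 is $624; credit = $2,025 − $624 = $1,401.
Total: $1,184 + $3,575 + $1,401 = $6,160.

$6,160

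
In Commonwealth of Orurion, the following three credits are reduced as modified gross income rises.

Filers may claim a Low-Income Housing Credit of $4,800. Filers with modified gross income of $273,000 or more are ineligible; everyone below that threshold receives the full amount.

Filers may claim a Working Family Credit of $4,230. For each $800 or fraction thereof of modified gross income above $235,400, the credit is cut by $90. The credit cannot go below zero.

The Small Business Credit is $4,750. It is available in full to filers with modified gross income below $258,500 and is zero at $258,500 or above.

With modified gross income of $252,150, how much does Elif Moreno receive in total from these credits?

$11,890

Low-Income Housing Credit: $252,150 is below the $273,000 cutoff, so the full $4,800 applies.
Working Family Credit: income exceeds $235,400 by $16,750, which is 21 full-or-partial $800 increments; reduction = 21 × $90 = $1,890, leaving $2,340.
Small Business Credit: $252,150 is below the $258,500 cutoff, so the full $4,750 applies.
Total: $4,800 + $2,340 + $4,750 = $11,890.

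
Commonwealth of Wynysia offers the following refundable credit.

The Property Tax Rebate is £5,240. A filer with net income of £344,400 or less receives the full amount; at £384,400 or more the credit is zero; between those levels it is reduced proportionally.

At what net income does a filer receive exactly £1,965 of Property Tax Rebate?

£1,965 is 1,965/5,240 of the full £5,240, so 3,275/5,240 of the £40,000 range has been used: income = £344,400 + £40,000 × 3,275/5,240 = £369,400.

£369,400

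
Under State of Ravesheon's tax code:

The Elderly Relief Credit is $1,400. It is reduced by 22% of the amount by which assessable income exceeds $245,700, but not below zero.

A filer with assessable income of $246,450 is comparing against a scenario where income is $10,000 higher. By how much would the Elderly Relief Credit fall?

At $246,450 — 22% of the $750 excess over $245,700 is $165; credit = $1,400 − $165 = $1,235.
At $256,450 — 22% of the $10,750 excess over $245,700 is $2,365 ≥ base, so the credit is $0.
Lost: $1,235 − $0 = $1,235.

$1,235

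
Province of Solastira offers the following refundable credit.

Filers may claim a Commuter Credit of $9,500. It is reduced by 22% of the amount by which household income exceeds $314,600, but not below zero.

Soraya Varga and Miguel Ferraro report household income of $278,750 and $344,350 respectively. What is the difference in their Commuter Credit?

$6,545

Soraya ($278,750): Commuter Credit: $278,750 is at or below the $314,600 threshold, so the full $9,500 applies.
Miguel ($344,350): Commuter Credit: 22% of the $29,750 excess over $314,600 is $6,545; credit = $9,500 − $6,545 = $2,955.
Difference: |$9,500 − $2,955| = $6,545.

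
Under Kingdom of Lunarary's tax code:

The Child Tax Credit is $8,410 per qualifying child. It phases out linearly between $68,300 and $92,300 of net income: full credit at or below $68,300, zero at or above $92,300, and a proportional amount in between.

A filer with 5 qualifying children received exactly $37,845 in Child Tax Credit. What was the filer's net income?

Full credit = 5 × $8,410 = $42,050.
$37,845 is 37,845/42,050 of the full $42,050, so 4,205/42,050 of the $24,000 range has been used: income = $68,300 + $24,000 × 4,205/42,050 = $70,700.

$70,700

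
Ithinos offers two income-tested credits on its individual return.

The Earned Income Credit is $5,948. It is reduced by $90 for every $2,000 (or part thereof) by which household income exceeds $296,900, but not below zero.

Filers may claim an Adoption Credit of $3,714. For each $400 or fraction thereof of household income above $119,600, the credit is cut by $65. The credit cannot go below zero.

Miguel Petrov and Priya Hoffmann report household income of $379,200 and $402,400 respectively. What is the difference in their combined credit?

Miguel ($379,200): Earned Income Credit: income exceeds $296,900 by $82,300, which is 42 full-or-partial $2,000 increments; reduction = 42 × $90 = $3,780, leaving $2,168. Adoption Credit: income exceeds $119,600 by $259,600 → 649 increments × $65 = $42,185 ≥ base, so the credit is $0. total $2,168 + $0 = $2,168
Priya ($402,400): Earned Income Credit: income exceeds $296,900 by $105,500, which is 53 full-or-partial $2,000 increments; reduction = 53 × $90 = $4,770, leaving $1,178. Adoption Credit: income exceeds $119,600 by $282,800 → 707 increments × $65 = $45,955 ≥ base, so the credit is $0. total $1,178 + $0 = $1,178
Difference: |$2,168 − $1,178| = $990.

$990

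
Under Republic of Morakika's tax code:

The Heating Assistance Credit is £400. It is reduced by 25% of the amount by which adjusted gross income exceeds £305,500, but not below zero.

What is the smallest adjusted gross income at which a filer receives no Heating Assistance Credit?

£307,100

The credit falls by 25% of each pound above £305,500, so it reaches zero when the excess is £400 / 25% = £1,600: income = £305,500 + £1,600 = £307,100.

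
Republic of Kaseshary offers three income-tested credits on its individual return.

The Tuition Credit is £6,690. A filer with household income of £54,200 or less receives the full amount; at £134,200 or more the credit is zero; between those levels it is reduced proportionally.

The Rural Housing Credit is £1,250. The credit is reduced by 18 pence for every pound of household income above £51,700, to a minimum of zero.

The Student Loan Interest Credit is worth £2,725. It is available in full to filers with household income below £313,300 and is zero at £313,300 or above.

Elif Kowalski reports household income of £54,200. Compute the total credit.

Tuition Credit: £54,200 is at or below the £54,200 threshold, so the full £6,690 applies.
Rural Housing Credit: 18% of the £2,500 excess over £51,700 is £450; credit = £1,250 − £450 = £800.
Student Loan Interest Credit: £54,200 is below the £313,300 cutoff, so the full £2,725 applies.
Total: £6,690 + £800 + £2,725 = £10,215.

£10,215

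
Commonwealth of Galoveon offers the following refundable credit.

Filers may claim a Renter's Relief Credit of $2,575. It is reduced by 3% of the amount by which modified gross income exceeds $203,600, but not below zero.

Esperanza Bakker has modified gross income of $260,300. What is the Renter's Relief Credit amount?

Renter's Relief Credit: 3% of the $56,700 excess over $203,600 is $1,701; credit = $2,575 − $1,701 = $874.

$874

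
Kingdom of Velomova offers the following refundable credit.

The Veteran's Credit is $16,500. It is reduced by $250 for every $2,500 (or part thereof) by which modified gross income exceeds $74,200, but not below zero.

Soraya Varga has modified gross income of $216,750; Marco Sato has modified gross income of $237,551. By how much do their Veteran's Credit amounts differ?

Soraya ($216,750): Veteran's Credit: income exceeds $74,200 by $142,550, which is 58 full-or-partial $2,500 increments; reduction = 58 × $250 = $14,500, leaving $2,000.
Marco ($237,551): Veteran's Credit: income exceeds $74,200 by $163,351 → 66 increments × $250 = $16,500 ≥ base, so the credit is $0.
Difference: |$2,000 − $0| = $2,000.

$2,000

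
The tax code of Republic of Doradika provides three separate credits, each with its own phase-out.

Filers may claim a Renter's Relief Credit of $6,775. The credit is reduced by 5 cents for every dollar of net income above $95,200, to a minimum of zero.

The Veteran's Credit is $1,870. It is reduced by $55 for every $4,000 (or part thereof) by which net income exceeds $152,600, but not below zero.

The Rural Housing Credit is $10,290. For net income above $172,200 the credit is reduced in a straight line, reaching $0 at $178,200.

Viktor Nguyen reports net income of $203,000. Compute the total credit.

Renter's Relief Credit: 5% of the $107,800 excess over $95,200 is $5,390; credit = $6,775 − $5,390 = $1,385.
Veteran's Credit: income exceeds $152,600 by $50,400, which is 13 full-or-partial $4,000 increments; reduction = 13 × $55 = $715, leaving $1,155.
Rural Housing Credit: $203,000 is at or above $178,200, so the credit is $0.
Total: $1,385 + $1,155 + $0 = $2,540.

$2,540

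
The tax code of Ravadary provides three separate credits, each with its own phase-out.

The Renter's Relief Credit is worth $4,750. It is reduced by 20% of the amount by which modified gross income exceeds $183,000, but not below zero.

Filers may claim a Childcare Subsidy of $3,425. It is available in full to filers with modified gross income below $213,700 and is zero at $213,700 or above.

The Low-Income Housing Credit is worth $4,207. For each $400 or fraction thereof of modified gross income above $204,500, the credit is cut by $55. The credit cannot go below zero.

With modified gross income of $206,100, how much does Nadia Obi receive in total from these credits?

$7,542

Renter's Relief Credit: 20% of the $23,100 excess over $183,000 is $4,620; credit = $4,750 − $4,620 = $130.
Childcare Subsidy: $206,100 is below the $213,700 cutoff, so the full $3,425 applies.
Low-Income Housing Credit: income exceeds $204,500 by $1,600, which is 4 full-or-partial $400 increments; reduction = 4 × $55 = $220, leaving $3,987.
Total: $130 + $3,425 + $3,987 = $7,542.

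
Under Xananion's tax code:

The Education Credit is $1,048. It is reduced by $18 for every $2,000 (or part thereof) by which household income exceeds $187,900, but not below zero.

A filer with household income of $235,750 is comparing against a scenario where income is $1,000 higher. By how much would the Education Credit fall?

$18

At $235,750 — income exceeds $187,900 by $47,850, which is 24 full-or-partial $2,000 increments; reduction = 24 × $18 = $432, leaving $616.
At $236,750 — income exceeds $187,900 by $48,850, which is 25 full-or-partial $2,000 increments; reduction = 25 × $18 = $450, leaving $598.
Lost: $616 − $598 = $18.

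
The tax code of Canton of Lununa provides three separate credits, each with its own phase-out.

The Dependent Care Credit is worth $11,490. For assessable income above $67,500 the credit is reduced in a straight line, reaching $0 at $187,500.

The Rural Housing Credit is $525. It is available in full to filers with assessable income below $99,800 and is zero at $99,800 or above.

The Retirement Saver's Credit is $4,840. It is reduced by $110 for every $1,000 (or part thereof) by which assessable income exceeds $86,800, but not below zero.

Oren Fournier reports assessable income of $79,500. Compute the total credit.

Dependent Care Credit: $79,500 is $12,000 into a $120,000 phase-out range, leaving 108,000/120,000 of the credit: $11,490 × 108,000/120,000 = $10,341.
Rural Housing Credit: $79,500 is below the $99,800 cutoff, so the full $525 applies.
Retirement Saver's Credit: $79,500 is at or below the $86,800 threshold, so the full $4,840 applies.
Total: $10,341 + $525 + $4,840 = $15,706.

$15,706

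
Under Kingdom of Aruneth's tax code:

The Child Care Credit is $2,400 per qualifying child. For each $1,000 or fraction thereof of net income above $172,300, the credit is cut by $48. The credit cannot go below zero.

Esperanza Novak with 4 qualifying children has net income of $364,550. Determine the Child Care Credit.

$336

Child Care Credit: base = 4 × $2,400 = $9,600. income exceeds $172,300 by $192,250, which is 193 full-or-partial $1,000 increments; reduction = 193 × $48 = $9,264, leaving $336.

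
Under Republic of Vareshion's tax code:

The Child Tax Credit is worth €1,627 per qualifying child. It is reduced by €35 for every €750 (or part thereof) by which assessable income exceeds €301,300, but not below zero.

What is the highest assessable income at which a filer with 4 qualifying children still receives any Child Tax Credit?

Full credit = 4 × €1,627 = €6,508.
After 185 increments the reduction is 185 × €35 = €6,475, leaving €33; one more increment wipes it out. Increment 185 ends at excess 185 × €750 = €138,750, so the highest qualifying income is €301,300 + €138,750 = €440,050.

€440,050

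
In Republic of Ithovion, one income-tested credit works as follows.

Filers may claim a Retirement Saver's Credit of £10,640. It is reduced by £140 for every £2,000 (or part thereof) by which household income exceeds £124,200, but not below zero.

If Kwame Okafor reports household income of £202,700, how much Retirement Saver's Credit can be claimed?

£5,040

Retirement Saver's Credit: income exceeds £124,200 by £78,500, which is 40 full-or-partial £2,000 increments; reduction = 40 × £140 = £5,600, leaving £5,040.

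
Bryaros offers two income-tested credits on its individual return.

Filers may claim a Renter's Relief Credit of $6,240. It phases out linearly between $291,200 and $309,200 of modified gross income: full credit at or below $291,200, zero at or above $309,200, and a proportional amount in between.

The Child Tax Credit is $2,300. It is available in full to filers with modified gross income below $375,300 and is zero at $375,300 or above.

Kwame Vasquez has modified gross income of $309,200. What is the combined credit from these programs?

$2,300

Renter's Relief Credit: $309,200 is at or above $309,200, so the credit is $0.
Child Tax Credit: $309,200 is below the $375,300 cutoff, so the full $2,300 applies.
Total: $0 + $2,300 = $2,300.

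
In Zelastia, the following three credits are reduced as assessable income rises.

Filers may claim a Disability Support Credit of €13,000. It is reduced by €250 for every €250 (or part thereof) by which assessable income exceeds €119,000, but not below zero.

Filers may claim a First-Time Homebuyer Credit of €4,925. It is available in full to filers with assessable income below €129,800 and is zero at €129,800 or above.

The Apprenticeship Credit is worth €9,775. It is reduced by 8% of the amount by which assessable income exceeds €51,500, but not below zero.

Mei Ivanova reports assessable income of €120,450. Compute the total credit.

€20,684

Disability Support Credit: income exceeds €119,000 by €1,450, which is 6 full-or-partial €250 increments; reduction = 6 × €250 = €1,500, leaving €11,500.
First-Time Homebuyer Credit: €120,450 is below the €129,800 cutoff, so the full €4,925 applies.
Apprenticeship Credit: 8% of the €68,950 excess over €51,500 is €5,516; credit = €9,775 − €5,516 = €4,259.
Total: €11,500 + €4,925 + €4,259 = €20,684.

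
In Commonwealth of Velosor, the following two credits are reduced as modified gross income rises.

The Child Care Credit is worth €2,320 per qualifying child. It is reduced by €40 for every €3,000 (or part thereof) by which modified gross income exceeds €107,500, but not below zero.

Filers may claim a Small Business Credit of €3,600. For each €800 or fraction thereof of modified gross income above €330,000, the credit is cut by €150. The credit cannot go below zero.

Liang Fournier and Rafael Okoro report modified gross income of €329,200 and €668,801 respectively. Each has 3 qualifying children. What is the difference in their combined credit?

€7,600

Liang (€329,200): Child Care Credit: base = 3 × €2,320 = €6,960. income exceeds €107,500 by €221,700, which is 74 full-or-partial €3,000 increments; reduction = 74 × €40 = €2,960, leaving €4,000. Small Business Credit: €329,200 is at or below the €330,000 threshold, so the full €3,600 applies. total €4,000 + €3,600 = €7,600
Rafael (€668,801): Child Care Credit: base = 3 × €2,320 = €6,960. income exceeds €107,500 by €561,301 → 188 increments × €40 = €7,520 ≥ base, so the credit is €0. Small Business Credit: income exceeds €330,000 by €338,801 → 424 increments × €150 = €63,600 ≥ base, so the credit is €0. total €0 + €0 = €0
Difference: |€7,600 − €0| = €7,600.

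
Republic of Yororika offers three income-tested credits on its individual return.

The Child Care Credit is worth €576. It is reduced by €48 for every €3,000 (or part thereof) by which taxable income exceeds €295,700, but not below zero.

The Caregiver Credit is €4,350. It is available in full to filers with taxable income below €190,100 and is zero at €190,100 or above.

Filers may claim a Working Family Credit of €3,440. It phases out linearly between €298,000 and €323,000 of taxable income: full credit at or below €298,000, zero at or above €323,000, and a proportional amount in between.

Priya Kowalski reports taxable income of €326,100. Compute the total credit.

Child Care Credit: income exceeds €295,700 by €30,400, which is 11 full-or-partial €3,000 increments; reduction = 11 × €48 = €528, leaving €48.
Caregiver Credit: €326,100 meets or exceeds the €190,100 cutoff, so the credit is €0.
Working Family Credit: €326,100 is at or above €323,000, so the credit is €0.
Total: €48 + €0 + €0 = €48.

€48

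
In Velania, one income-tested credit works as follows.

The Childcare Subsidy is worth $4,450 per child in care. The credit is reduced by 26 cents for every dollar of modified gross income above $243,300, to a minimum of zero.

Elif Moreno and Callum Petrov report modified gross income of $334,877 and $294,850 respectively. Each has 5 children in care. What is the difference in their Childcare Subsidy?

$8,847

Elif ($334,877): Childcare Subsidy: base = 5 × $4,450 = $22,250. 26% of the $91,577 excess over $243,300 is $23,810.02 ≥ base, so the credit is $0.
Callum ($294,850): Childcare Subsidy: base = 5 × $4,450 = $22,250. 26% of the $51,550 excess over $243,300 is $13,403; credit = $22,250 − $13,403 = $8,847.
Difference: |$0 − $8,847| = $8,847.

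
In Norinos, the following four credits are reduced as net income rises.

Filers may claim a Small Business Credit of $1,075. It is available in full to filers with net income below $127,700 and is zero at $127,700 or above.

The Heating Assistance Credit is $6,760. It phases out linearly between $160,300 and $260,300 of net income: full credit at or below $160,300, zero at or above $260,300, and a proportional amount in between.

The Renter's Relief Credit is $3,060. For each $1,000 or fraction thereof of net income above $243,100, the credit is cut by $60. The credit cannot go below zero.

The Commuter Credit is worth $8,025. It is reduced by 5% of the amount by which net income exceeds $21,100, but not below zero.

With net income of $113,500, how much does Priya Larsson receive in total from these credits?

Small Business Credit: $113,500 is below the $127,700 cutoff, so the full $1,075 applies.
Heating Assistance Credit: $113,500 is at or below the $160,300 threshold, so the full $6,760 applies.
Renter's Relief Credit: $113,500 is at or below the $243,100 threshold, so the full $3,060 applies.
Commuter Credit: 5% of the $92,400 excess over $21,100 is $4,620; credit = $8,025 − $4,620 = $3,405.
Total: $1,075 + $6,760 + $3,060 + $3,405 = $14,300.

$14,300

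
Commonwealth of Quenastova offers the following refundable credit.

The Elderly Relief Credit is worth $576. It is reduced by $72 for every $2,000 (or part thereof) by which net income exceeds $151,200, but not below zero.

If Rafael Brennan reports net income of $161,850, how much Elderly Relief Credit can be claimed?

$144

Elderly Relief Credit: income exceeds $151,200 by $10,650, which is 6 full-or-partial $2,000 increments; reduction = 6 × $72 = $432, leaving $144.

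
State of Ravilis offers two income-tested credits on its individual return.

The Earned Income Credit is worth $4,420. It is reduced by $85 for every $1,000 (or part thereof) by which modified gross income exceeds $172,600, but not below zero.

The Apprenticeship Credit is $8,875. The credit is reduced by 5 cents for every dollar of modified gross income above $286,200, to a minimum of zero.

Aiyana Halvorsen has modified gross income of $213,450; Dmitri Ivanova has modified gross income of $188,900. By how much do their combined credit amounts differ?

$2,040

Aiyana ($213,450): Earned Income Credit: income exceeds $172,600 by $40,850, which is 41 full-or-partial $1,000 increments; reduction = 41 × $85 = $3,485, leaving $935. Apprenticeship Credit: $213,450 is at or below the $286,200 threshold, so the full $8,875 applies. total $935 + $8,875 = $9,810
Dmitri ($188,900): Earned Income Credit: income exceeds $172,600 by $16,300, which is 17 full-or-partial $1,000 increments; reduction = 17 × $85 = $1,445, leaving $2,975. Apprenticeship Credit: $188,900 is at or below the $286,200 threshold, so the full $8,875 applies. total $2,975 + $8,875 = $11,850
Difference: |$9,810 − $11,850| = $2,040.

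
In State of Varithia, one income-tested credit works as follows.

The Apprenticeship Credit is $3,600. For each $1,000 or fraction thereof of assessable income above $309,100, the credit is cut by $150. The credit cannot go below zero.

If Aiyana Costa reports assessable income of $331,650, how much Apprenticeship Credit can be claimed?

Apprenticeship Credit: income exceeds $309,100 by $22,550, which is 23 full-or-partial $1,000 increments; reduction = 23 × $150 = $3,450, leaving $150.

$150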